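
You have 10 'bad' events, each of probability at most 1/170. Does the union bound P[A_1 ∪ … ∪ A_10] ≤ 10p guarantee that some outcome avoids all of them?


Union bound: P[∪_{i=1}^{10} A_i] ≤ Σ_i P[A_i] ≤ 10·p = 10·(1/170) = 1/17.
Numerically: 1/17 ≈ 0.059.
Is 1/17 < 1? YES.
Since P[∪ A_i] ≤ 1/17 < 1, the complement has P[∩ A_i^c] ≥ 1 − 1/17 = 16/17 > 0, so some outcome avoids every A_i.

10·p = 1/17 ≈ 0.059; existence CERTIFIED by the union bound.


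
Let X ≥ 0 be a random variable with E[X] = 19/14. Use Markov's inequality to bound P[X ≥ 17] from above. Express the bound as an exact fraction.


μ = E[X] = 19/14, a = 17.
Markov: P[X ≥ 17] ≤ μ/a = (19/14)/17 = 19/238.
Numerically: ≈ 0.079832.
(Since a = 17 > μ = 1.357143, the bound 19/238 is < 1 and informative.)

P[X ≥ 17] ≤ 19/238 ≈ 0.079832.


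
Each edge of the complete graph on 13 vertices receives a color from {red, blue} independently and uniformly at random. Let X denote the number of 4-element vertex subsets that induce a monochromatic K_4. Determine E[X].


Let X = Σ_S X_S over the C(13, 4) = 715 subsets S of size 4, where X_S = 1 if the K_4 on S is monochromatic.
For a fixed S, the K_4 on S has C(4, 2) = 6 edges. P[all 6 edges red] = (1/2)^6, and likewise for blue, so P[monochromatic] = 2·(1/2)^6 = 2^{1 − 6} = 1/32.
By linearity: E[X] = C(13, 4) · 2^{1 − 6} = 715 · 1/32 = 715/32.
Numerically: E[X] ≈ 22.344.

E[X] = C(13,4)·2^(1−C(4,2)) = 715/32 ≈ 22.344.


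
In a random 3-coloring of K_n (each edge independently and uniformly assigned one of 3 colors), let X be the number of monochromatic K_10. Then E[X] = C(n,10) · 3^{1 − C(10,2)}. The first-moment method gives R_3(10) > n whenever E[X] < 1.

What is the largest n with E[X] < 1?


We need C(n, 10) · 3^{1 − 45} < 1, i.e. C(n, 10) < 3^{45 − 1} = 984770902183611232881.
Check values of n near the boundary:
  n = 570: C(570, 10) = 921524823451961408691; 921524823451961408691 < 984770902183611232881? YES
  n = 571: C(571, 10) = 937951290893172842001; 937951290893172842001 < 984770902183611232881? YES
  n = 572: C(572, 10) = 954640815642161682606; 954640815642161682606 < 984770902183611232881? YES
  n = 573: C(573, 10) = 971597135635805762226; 971597135635805762226 < 984770902183611232881? YES
  n = 574: C(574, 10) = 988824035203816502691; 988824035203816502691 < 984770902183611232881? NO
  n = 575: C(575, 10) = 1006325345561406175305; 1006325345561406175305 < 984770902183611232881? NO
The largest n with C(n, 10) < 984770902183611232881 is n = 573 (where E[X] = 35985079097622435638/36472996377170786403 ≈ 0.9866). Hence R_3(10) > 573, i.e. R_3(10) ≥ 574.

Largest n = 573; hence R_3(10) > 573.


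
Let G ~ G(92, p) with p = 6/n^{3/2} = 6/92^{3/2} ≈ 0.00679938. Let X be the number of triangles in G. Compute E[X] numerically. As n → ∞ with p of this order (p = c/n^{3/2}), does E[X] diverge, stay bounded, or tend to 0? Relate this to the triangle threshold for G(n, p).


Number of potential triangles: C(92, 3) = 125580.
Each occurs with probability p³ ≈ (0.00679938)³ ≈ 3.14346427e-07.
By linearity: E[X] = C(92, 3)·p³ ≈ 125580 · 3.14346427e-07 ≈ 0.039476.
Since α = 3/2 > 1, p = c/n^{3/2} = o(1/n) is below the triangle threshold p ~ 1/n. Asymptotically E[X] ~ (c³/6)·n^{3(1−α)} = (6³/6)·n^{-1.5} → 0, so by Markov's inequality G has no triangles w.h.p.

E[X] ≈ 0.039476; in regime p = Θ(1/n^{3/2}) E[X] tends to 0 (below the triangle threshold p ~ 1/n).


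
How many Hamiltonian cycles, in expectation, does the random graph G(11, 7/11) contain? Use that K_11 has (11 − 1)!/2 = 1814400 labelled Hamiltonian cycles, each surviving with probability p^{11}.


K_11 has (11 − 1)!/2 = 1814400 labelled Hamiltonian cycles.
For each such Hamiltonian cycle H, let X_H = 1 if all 11 edges of H are present in G. Then P[X_H = 1] = p^{11} = (7/11)^{11} = 1977326743/285311670611.
By linearity: E[X] = Σ_H E[X_H] = 1814400 · p^{11} = 1814400 · 1977326743/285311670611 = 3587661642499200/285311670611.
Numerically: E[X] ≈ 1.26e+04.

E[X] = 1814400 · (7/11)^{11} = 3587661642499200/285311670611 ≈ 1.26e+04.


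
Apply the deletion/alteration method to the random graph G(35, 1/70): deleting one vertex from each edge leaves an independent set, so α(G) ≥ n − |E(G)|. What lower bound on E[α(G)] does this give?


E[|E(G)|] = C(35, 2)·p = 595 · (1/70) = 17/2.
E[α(G)] ≥ n − E[|E(G)|] = 35 − 17/2 = 53/2.
Numerically: ≈ 26.500000.
(This is only a lower bound; the true E[α(G)] may be larger.)

E[α(G)] ≥ 53/2 ≈ 26.500000.


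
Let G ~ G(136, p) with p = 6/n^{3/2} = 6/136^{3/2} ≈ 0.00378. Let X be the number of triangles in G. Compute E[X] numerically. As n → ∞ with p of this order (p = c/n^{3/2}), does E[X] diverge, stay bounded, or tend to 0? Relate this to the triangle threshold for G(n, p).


Number of potential triangles: C(136, 3) = 410040.
Each occurs with probability p³ ≈ (0.00378)³ ≈ 5.41413e-08.
By linearity: E[X] = C(136, 3)·p³ ≈ 410040 · 5.41413e-08 ≈ 0.022.
Since α = 3/2 > 1, p = c/n^{3/2} = o(1/n) is below the triangle threshold p ~ 1/n. Asymptotically E[X] ~ (c³/6)·n^{3(1−α)} = (6³/6)·n^{-1.5} → 0, so by Markov's inequality G has no triangles w.h.p.

E[X] ≈ 0.022; in regime p = Θ(1/n^{3/2}) E[X] tends to 0 (below the triangle threshold p ~ 1/n).


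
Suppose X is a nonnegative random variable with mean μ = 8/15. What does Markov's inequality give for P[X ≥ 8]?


μ = E[X] = 8/15, a = 8.
Markov: P[X ≥ 8] ≤ μ/a = (8/15)/8 = 1/15.
Numerically: ≈ 0.0667.
(Since a = 8 > μ = 0.5333, the bound 1/15 is < 1 and informative.)

P[X ≥ 8] ≤ 1/15 ≈ 0.0667.


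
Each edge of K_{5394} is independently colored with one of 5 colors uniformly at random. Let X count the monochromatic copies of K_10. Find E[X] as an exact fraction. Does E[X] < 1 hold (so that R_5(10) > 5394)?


E[X] = C(5394, 10) · 5^{1 − 45} = 5697982524930156243149785372878 · 5^{−44} = 5697982524930156243149785372878/5684341886080801486968994140625.
As a reduced fraction: E[X] = 5697982524930156243149785372878/5684341886080801486968994140625 ≈ 1.0023997.
Is E[X] < 1? NO.
Since E[X] ≥ 1, the first-moment bound is inconclusive at n = 5394; it does NOT by itself certify R_5(10) > 5394.

E[X] = 5697982524930156243149785372878/5684341886080801486968994140625 ≈ 1.0023997; E[X] ≥ 1; first-moment method inconclusive here.


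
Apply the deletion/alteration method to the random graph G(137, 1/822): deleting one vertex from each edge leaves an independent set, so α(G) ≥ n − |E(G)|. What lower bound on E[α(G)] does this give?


E[|E(G)|] = C(137, 2)·p = 9316 · (1/822) = 34/3.
E[α(G)] ≥ n − E[|E(G)|] = 137 − 34/3 = 377/3.
Numerically: ≈ 125.667.
(This is only a lower bound; the true E[α(G)] may be larger.)

E[α(G)] ≥ 377/3 ≈ 125.667.


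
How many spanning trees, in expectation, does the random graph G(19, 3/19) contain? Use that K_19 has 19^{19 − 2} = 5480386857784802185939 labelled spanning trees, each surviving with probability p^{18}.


K_19 has 19^{19 − 2} = 5480386857784802185939 labelled spanning trees.
For each such spanning tree H, let X_H = 1 if all 18 edges of H are present in G. Then P[X_H = 1] = p^{18} = (3/19)^{18} = 387420489/104127350297911241532841.
By linearity: E[X] = Σ_H E[X_H] = 5480386857784802185939 · p^{18} = 5480386857784802185939 · 387420489/104127350297911241532841 = 387420489/19.
Numerically: E[X] ≈ 2.03906e+07.

E[X] = 5480386857784802185939 · (3/19)^{18} = 387420489/19 ≈ 2.03906e+07.


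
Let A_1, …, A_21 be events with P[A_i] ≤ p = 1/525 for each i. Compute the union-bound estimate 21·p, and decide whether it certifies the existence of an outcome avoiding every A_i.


Union bound: P[∪_{i=1}^{21} A_i] ≤ Σ_i P[A_i] ≤ 21·p = 21·(1/525) = 1/25.
Numerically: 1/25 ≈ 0.040000.
Is 1/25 < 1? YES.
Since P[∪ A_i] ≤ 1/25 < 1, the complement has P[∩ A_i^c] ≥ 1 − 1/25 = 24/25 > 0, so some outcome avoids every A_i.

21·p = 1/25 ≈ 0.040000; existence CERTIFIED by the union bound.


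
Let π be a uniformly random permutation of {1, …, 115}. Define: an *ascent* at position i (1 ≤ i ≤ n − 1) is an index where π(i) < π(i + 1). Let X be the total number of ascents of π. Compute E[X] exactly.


Write X = Σ X_I over i = 1, …, 114, with X_I the indicator of one ascent.
There are 114 indicators.
For each fixed i, the pair (π(i), π(i+1)) is a uniformly random ordered pair of distinct values from {1, …, 115}; by symmetry P[π(i) < π(i+1)] = 1/2.
By linearity: E[X] = 114 · (1/2) = (115 − 1) · (1/2) = 57 ≈ 57.000.

E[X] = 57 = 57.000.


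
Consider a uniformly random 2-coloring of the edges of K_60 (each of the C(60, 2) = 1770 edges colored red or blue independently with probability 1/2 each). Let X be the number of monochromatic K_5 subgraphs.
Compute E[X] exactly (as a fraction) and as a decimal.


Let X = Σ_S X_S over the C(60, 5) = 5461512 subsets S of size 5, where X_S = 1 if the K_5 on S is monochromatic.
For a fixed S, the K_5 on S has C(5, 2) = 10 edges. P[all 10 edges red] = (1/2)^10, and likewise for blue, so P[monochromatic] = 2·(1/2)^10 = 2^{1 − 10} = 1/512.
By linearity: E[X] = C(60, 5) · 2^{1 − 10} = 5461512 · 1/512 = 682689/64.
Numerically: E[X] ≈ 10667.016.

E[X] = C(60,5)·2^(1−C(5,2)) = 682689/64 ≈ 10667.016.


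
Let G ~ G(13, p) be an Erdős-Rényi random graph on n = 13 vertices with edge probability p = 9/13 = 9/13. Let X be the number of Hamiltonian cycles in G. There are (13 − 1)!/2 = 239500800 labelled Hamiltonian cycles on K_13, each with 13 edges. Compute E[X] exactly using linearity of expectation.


K_13 has (13 − 1)!/2 = 239500800 labelled Hamiltonian cycles.
For each such Hamiltonian cycle H, let X_H = 1 if all 13 edges of H are present in G. Then P[X_H = 1] = p^{13} = (9/13)^{13} = 2541865828329/302875106592253.
By linearity of expectation: E[X] = Σ_H E[X_H] = 239500800 · p^{13} = 239500800 · 2541865828329/302875106592253 = 608778899377458163200/302875106592253.
Numerically: E[X] ≈ 2.01e+06.

E[X] = 239500800 · (9/13)^{13} = 608778899377458163200/302875106592253 ≈ 2.01e+06.


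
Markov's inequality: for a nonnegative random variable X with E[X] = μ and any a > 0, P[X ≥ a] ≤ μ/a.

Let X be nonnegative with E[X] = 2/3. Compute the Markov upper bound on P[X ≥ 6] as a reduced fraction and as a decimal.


μ = E[X] = 2/3, a = 6.
Markov: P[X ≥ 6] ≤ μ/a = (2/3)/6 = 1/9.
Numerically: ≈ 0.111111.
(Since a = 6 > μ = 0.666667, the bound 1/9 is < 1 and informative.)

P[X ≥ 6] ≤ 1/9 ≈ 0.111111.


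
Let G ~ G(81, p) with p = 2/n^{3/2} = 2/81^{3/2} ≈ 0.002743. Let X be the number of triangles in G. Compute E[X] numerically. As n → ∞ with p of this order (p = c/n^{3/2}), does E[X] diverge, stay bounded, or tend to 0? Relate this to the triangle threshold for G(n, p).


Number of potential triangles: C(81, 3) = 85320.
Each occurs with probability p³ ≈ (0.002743)³ ≈ 2.064940e-08.
By linearity: E[X] = C(81, 3)·p³ ≈ 85320 · 2.064940e-08 ≈ 0.0018.
Since α = 3/2 > 1, p = c/n^{3/2} = o(1/n) is below the triangle threshold p ~ 1/n. Asymptotically E[X] ~ (c³/6)·n^{3(1−α)} = (2³/6)·n^{-1.5} → 0, so by Markov's inequality G has no triangles w.h.p.

E[X] ≈ 0.0018; in regime p = Θ(1/n^{3/2}) E[X] tends to 0 (below the triangle threshold p ~ 1/n).


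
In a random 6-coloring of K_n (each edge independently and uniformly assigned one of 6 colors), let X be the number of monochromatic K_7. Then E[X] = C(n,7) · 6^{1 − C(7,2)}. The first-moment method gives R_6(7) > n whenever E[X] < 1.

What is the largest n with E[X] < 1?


We need C(n, 7) · 6^{1 − 21} < 1, i.e. C(n, 7) < 6^{21 − 1} = 3656158440062976.
Check values of n near the boundary:
  n = 566: C(566, 7) = 3557206237959440; 3557206237959440 < 3656158440062976? YES
  n = 567: C(567, 7) = 3601671315933933; 3601671315933933 < 3656158440062976? YES
  n = 568: C(568, 7) = 3646611956239704; 3646611956239704 < 3656158440062976? YES
  n = 569: C(569, 7) = 3692032389858348; 3692032389858348 < 3656158440062976? NO
  n = 570: C(570, 7) = 3737936877831720; 3737936877831720 < 3656158440062976? NO
The largest n with C(n, 7) < 3656158440062976 is n = 568 (where E[X] = 16882462760369/16926659444736 ≈ 0.99739). Hence R_6(7) > 568, i.e. R_6(7) ≥ 569.

Largest n = 568; hence R_6(7) > 568.


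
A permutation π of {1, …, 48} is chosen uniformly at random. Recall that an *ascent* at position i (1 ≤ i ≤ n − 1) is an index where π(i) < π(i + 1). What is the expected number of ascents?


Write X = Σ X_I over i = 1, …, 47, with X_I the indicator of one ascent.
There are 47 indicators.
For each fixed i, the pair (π(i), π(i+1)) is a uniformly random ordered pair of distinct values from {1, …, 48}; by symmetry P[π(i) < π(i+1)] = 1/2.
By linearity: E[X] = 47 · (1/2) = (48 − 1) · (1/2) = 47/2 ≈ 23.500.

E[X] = 47/2 = 23.500.


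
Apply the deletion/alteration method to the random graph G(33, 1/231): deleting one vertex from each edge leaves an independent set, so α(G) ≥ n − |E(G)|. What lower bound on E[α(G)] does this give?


E[|E(G)|] = C(33, 2)·p = 528 · (1/231) = 16/7.
E[α(G)] ≥ n − E[|E(G)|] = 33 − 16/7 = 215/7.
Numerically: ≈ 30.714286.
(This is only a lower bound; the true E[α(G)] may be larger.)

E[α(G)] ≥ 215/7 ≈ 30.714286.


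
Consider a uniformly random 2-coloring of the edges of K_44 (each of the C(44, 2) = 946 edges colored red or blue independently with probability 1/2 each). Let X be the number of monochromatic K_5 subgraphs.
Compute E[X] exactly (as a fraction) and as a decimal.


Let X = Σ_S X_S over the C(44, 5) = 1086008 subsets S of size 5, where X_S = 1 if the K_5 on S is monochromatic.
For a fixed S, the K_5 on S has C(5, 2) = 10 edges. P[all 10 edges red] = (1/2)^10, and likewise for blue, so P[monochromatic] = 2·(1/2)^10 = 2^{1 − 10} = 1/512.
By linearity: E[X] = C(44, 5) · 2^{1 − 10} = 1086008 · 1/512 = 135751/64.
Numerically: E[X] ≈ 2121.1094.

E[X] = C(44,5)·2^(1−C(5,2)) = 135751/64 ≈ 2121.1094.


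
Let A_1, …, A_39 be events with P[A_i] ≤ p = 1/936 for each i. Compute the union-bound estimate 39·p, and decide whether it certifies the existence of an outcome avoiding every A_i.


Union bound: P[∪_{i=1}^{39} A_i] ≤ Σ_i P[A_i] ≤ 39·p = 39·(1/936) = 1/24.
Numerically: 1/24 ≈ 0.0416667.
Is 1/24 < 1? YES.
Since P[∪ A_i] ≤ 1/24 < 1, the complement has P[∩ A_i^c] ≥ 1 − 1/24 = 23/24 > 0, so some outcome avoids every A_i.

39·p = 1/24 ≈ 0.0416667; existence CERTIFIED by the union bound.


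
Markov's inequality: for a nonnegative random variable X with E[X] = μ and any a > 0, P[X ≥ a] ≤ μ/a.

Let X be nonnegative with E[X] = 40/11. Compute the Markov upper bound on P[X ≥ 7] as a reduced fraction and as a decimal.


μ = E[X] = 40/11, a = 7.
Markov: P[X ≥ 7] ≤ μ/a = (40/11)/7 = 40/77.
Numerically: ≈ 0.5195.
(Since a = 7 > μ = 3.6364, the bound 40/77 is < 1 and informative.)

P[X ≥ 7] ≤ 40/77 ≈ 0.5195.


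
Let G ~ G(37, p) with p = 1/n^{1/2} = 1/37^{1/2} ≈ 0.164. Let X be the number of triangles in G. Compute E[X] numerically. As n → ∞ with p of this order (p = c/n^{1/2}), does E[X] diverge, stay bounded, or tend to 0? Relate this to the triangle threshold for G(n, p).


Number of potential triangles: C(37, 3) = 7770.
Each occurs with probability p³ ≈ (0.164)³ ≈ 4.44322e-03.
By linearity: E[X] = C(37, 3)·p³ ≈ 7770 · 4.44322e-03 ≈ 34.524.
Since α = 1/2 < 1, p = c/n^{1/2} ≫ 1/n is above the triangle threshold p ~ 1/n. Asymptotically E[X] ~ (c³/6)·n^{3(1−α)} = (1³/6)·n^{1.5} → ∞; triangles are abundant w.h.p.

E[X] ≈ 34.524; in regime p = Θ(1/n^{1/2}) E[X] diverges (above the triangle threshold p ~ 1/n).


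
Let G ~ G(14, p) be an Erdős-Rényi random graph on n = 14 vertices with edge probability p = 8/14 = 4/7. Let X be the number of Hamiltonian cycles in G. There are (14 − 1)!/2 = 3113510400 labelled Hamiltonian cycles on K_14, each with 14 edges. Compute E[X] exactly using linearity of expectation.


K_14 has (14 − 1)!/2 = 3113510400 labelled Hamiltonian cycles.
For each such Hamiltonian cycle H, let X_H = 1 if all 14 edges of H are present in G. Then P[X_H = 1] = p^{14} = (4/7)^{14} = 268435456/678223072849.
Summing the indicators: E[X] = Σ_H E[X_H] = 3113510400 · p^{14} = 3113510400 · 268435456/678223072849 = 119396654854963200/96889010407.
Numerically: E[X] ≈ 1.2323e+06.

E[X] = 3113510400 · (4/7)^{14} = 119396654854963200/96889010407 ≈ 1.2323e+06.


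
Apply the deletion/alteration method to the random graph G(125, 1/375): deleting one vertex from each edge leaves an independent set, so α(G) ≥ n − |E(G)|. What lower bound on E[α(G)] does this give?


E[|E(G)|] = C(125, 2)·p = 7750 · (1/375) = 62/3.
E[α(G)] ≥ n − E[|E(G)|] = 125 − 62/3 = 313/3.
Numerically: ≈ 104.3333.
(This is only a lower bound; the true E[α(G)] may be larger.)

E[α(G)] ≥ 313/3 ≈ 104.3333.


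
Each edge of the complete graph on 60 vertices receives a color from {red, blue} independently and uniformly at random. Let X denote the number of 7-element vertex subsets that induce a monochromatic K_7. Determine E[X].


Let X = Σ_S X_S over the C(60, 7) = 386206920 subsets S of size 7, where X_S = 1 if the K_7 on S is monochromatic.
For a fixed S, the K_7 on S has C(7, 2) = 21 edges. P[all 21 edges red] = (1/2)^21, and likewise for blue, so P[monochromatic] = 2·(1/2)^21 = 2^{1 − 21} = 1/1048576.
By linearity of expectation: E[X] = C(60, 7) · 2^{1 − 21} = 386206920 · 1/1048576 = 48275865/131072.
Numerically: E[X] ≈ 368.315620.

E[X] = C(60,7)·2^(1−C(7,2)) = 48275865/131072 ≈ 368.315620.


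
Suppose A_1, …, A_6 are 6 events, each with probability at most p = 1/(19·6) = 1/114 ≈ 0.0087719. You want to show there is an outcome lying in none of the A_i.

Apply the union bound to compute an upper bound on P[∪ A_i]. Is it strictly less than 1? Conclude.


Union bound: P[∪_{i=1}^{6} A_i] ≤ Σ_i P[A_i] ≤ 6·p = 6·(1/114) = 1/19.
Numerically: 1/19 ≈ 0.0526316.
Is 1/19 < 1? YES.
Since P[∪ A_i] ≤ 1/19 < 1, the complement has P[∩ A_i^c] ≥ 1 − 1/19 = 18/19 > 0, so some outcome avoids every A_i.

6·p = 1/19 ≈ 0.0526316; existence CERTIFIED by the union bound.


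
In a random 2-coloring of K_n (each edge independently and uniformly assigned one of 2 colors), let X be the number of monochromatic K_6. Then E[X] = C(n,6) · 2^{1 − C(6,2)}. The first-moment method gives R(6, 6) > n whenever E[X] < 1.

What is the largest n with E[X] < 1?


We need C(n, 6) · 2^{1 − 15} < 1, i.e. C(n, 6) < 2^{15 − 1} = 16384.
Check values of n near the boundary:
  n = 16: C(16, 6) = 8008; 8008 < 16384? YES
  n = 17: C(17, 6) = 12376; 12376 < 16384? YES
  n = 18: C(18, 6) = 18564; 18564 < 16384? NO
  n = 19: C(19, 6) = 27132; 27132 < 16384? NO
The largest n with C(n, 6) < 16384 is n = 17 (where E[X] = 1547/2048 ≈ 0.7553711). Hence R(6, 6) > 17, i.e. R(6, 6) ≥ 18.

Largest n = 17; hence R(6, 6) > 17.


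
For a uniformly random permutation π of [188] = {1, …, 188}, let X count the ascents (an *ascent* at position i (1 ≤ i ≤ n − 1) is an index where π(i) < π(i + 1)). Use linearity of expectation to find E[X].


Write X = Σ X_I over i = 1, …, 187, with X_I the indicator of one ascent.
There are 187 indicators.
For each fixed i, the pair (π(i), π(i+1)) is a uniformly random ordered pair of distinct values from {1, …, 188}; by symmetry P[π(i) < π(i+1)] = 1/2.
By linearity: E[X] = 187 · (1/2) = (188 − 1) · (1/2) = 187/2 ≈ 93.50000.

E[X] = 187/2 = 93.50000.


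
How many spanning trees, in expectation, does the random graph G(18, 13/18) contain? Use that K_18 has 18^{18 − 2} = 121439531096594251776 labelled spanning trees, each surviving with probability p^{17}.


K_18 has 18^{18 − 2} = 121439531096594251776 labelled spanning trees.
For each such spanning tree H, let X_H = 1 if all 17 edges of H are present in G. Then P[X_H = 1] = p^{17} = (13/18)^{17} = 8650415919381337933/2185911559738696531968.
Summing the indicators: E[X] = Σ_H E[X_H] = 121439531096594251776 · p^{17} = 121439531096594251776 · 8650415919381337933/2185911559738696531968 = 8650415919381337933/18.
Numerically: E[X] ≈ 4.80579e+17.

E[X] = 121439531096594251776 · (13/18)^{17} = 8650415919381337933/18 ≈ 4.80579e+17.


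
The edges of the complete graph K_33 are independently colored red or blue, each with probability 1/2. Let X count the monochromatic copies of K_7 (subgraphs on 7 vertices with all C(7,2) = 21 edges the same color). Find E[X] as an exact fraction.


Let X = Σ_S X_S over the C(33, 7) = 4272048 subsets S of size 7, where X_S = 1 if the K_7 on S is monochromatic.
For a fixed S, the K_7 on S has C(7, 2) = 21 edges. P[all 21 edges red] = (1/2)^21, and likewise for blue, so P[monochromatic] = 2·(1/2)^21 = 2^{1 − 21} = 1/1048576.
By linearity: E[X] = C(33, 7) · 2^{1 − 21} = 4272048 · 1/1048576 = 267003/65536.
Numerically: E[X] ≈ 4.074.

E[X] = C(33,7)·2^(1−C(7,2)) = 267003/65536 ≈ 4.074.


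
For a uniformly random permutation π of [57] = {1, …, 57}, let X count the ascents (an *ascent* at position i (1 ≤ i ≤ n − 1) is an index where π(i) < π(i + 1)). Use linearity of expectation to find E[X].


Write X = Σ X_I over i = 1, …, 56, with X_I the indicator of one ascent.
There are 56 indicators.
For each fixed i, the pair (π(i), π(i+1)) is a uniformly random ordered pair of distinct values from {1, …, 57}; by symmetry P[π(i) < π(i+1)] = 1/2.
By linearity: E[X] = 56 · (1/2) = (57 − 1) · (1/2) = 28 ≈ 28.0000.

E[X] = 28 = 28.0000.


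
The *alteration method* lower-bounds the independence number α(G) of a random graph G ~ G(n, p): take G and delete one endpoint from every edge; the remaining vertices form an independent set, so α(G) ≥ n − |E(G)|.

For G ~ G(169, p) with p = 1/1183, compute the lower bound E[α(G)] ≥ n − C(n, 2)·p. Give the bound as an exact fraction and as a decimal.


E[|E(G)|] = C(169, 2)·p = 14196 · (1/1183) = 12.
E[α(G)] ≥ n − E[|E(G)|] = 169 − 12 = 157.
Numerically: ≈ 157.00000.
(This is only a lower bound; the true E[α(G)] may be larger.)

E[α(G)] ≥ 157 ≈ 157.00000.


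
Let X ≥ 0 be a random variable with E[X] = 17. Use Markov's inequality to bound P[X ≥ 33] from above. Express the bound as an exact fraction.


μ = E[X] = 17, a = 33.
Markov: P[X ≥ 33] ≤ μ/a = (17)/33 = 17/33.
Numerically: ≈ 0.51515.
(Since a = 33 > μ = 17.00000, the bound 17/33 is < 1 and informative.)

P[X ≥ 33] ≤ 17/33 ≈ 0.51515.


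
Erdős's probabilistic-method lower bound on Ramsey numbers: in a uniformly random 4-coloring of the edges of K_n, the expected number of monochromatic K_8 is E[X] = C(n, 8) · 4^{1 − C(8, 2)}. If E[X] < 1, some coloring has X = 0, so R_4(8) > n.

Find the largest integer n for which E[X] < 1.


We need C(n, 8) · 4^{1 − 28} < 1, i.e. C(n, 8) < 4^{28 − 1} = 18014398509481984.
Check values of n near the boundary:
  n = 406: C(406, 8) = 17082453897995850; 17082453897995850 < 18014398509481984? YES
  n = 407: C(407, 8) = 17424959239309050; 17424959239309050 < 18014398509481984? YES
  n = 408: C(408, 8) = 17773458424095231; 17773458424095231 < 18014398509481984? YES
  n = 409: C(409, 8) = 18128041135797879; 18128041135797879 < 18014398509481984? NO
The largest n with C(n, 8) < 18014398509481984 is n = 408 (where E[X] = 17773458424095231/18014398509481984 ≈ 0.986625). Hence R_4(8) > 408, i.e. R_4(8) ≥ 409.

Largest n = 408; hence R_4(8) > 408.


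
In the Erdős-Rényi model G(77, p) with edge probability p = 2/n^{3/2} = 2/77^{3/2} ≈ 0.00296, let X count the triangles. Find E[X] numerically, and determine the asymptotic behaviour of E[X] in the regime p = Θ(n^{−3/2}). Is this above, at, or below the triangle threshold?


Number of potential triangles: C(77, 3) = 73150.
Each occurs with probability p³ ≈ (0.00296)³ ≈ 2.593473e-08.
By linearity: E[X] = C(77, 3)·p³ ≈ 73150 · 2.593473e-08 ≈ 0.0019.
Since α = 3/2 > 1, p = c/n^{3/2} = o(1/n) is below the triangle threshold p ~ 1/n. Asymptotically E[X] ~ (c³/6)·n^{3(1−α)} = (2³/6)·n^{-1.5} → 0, so by Markov's inequality G has no triangles w.h.p.

E[X] ≈ 0.0019; in regime p = Θ(1/n^{3/2}) E[X] tends to 0 (below the triangle threshold p ~ 1/n).


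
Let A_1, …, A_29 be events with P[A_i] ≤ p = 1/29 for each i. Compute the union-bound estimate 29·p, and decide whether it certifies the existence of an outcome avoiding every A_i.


Union bound: P[∪_{i=1}^{29} A_i] ≤ Σ_i P[A_i] ≤ 29·p = 29·(1/29) = 1.
Numerically: 1 ≈ 1.000.
Is 1 < 1? NO.
Since the bound 1 is ≥ 1, the union bound is uninformative here; it does NOT by itself certify existence.

29·p = 1 ≈ 1.000; existence NOT certified by the union bound.


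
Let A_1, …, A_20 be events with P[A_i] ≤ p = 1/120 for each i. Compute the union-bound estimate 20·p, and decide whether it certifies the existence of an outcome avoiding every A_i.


Union bound: P[∪_{i=1}^{20} A_i] ≤ Σ_i P[A_i] ≤ 20·p = 20·(1/120) = 1/6.
Numerically: 1/6 ≈ 0.1667.
Is 1/6 < 1? YES.
Since P[∪ A_i] ≤ 1/6 < 1, the complement has P[∩ A_i^c] ≥ 1 − 1/6 = 5/6 > 0, so some outcome avoids every A_i.

20·p = 1/6 ≈ 0.1667; existence CERTIFIED by the union bound.


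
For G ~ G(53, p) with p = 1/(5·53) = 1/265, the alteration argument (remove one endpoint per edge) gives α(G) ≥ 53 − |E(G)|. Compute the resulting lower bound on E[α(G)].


E[|E(G)|] = C(53, 2)·p = 1378 · (1/265) = 26/5.
E[α(G)] ≥ n − E[|E(G)|] = 53 − 26/5 = 239/5.
Numerically: ≈ 47.8000.
(This is only a lower bound; the true E[α(G)] may be larger.)

E[α(G)] ≥ 239/5 ≈ 47.8000.


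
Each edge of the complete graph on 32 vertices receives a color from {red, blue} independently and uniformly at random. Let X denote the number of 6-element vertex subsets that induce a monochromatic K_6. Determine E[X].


Let X = Σ_S X_S over the C(32, 6) = 906192 subsets S of size 6, where X_S = 1 if the K_6 on S is monochromatic.
For a fixed S, the K_6 on S has C(6, 2) = 15 edges. P[all 15 edges red] = (1/2)^15, and likewise for blue, so P[monochromatic] = 2·(1/2)^15 = 2^{1 − 15} = 1/16384.
By linearity of expectation: E[X] = C(32, 6) · 2^{1 − 15} = 906192 · 1/16384 = 56637/1024.
Numerically: E[X] ≈ 55.309570.

E[X] = C(32,6)·2^(1−C(6,2)) = 56637/1024 ≈ 55.309570.


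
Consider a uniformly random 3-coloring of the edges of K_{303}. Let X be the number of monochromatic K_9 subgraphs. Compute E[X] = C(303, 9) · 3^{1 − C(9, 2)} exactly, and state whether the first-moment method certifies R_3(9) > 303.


E[X] = C(303, 9) · 3^{1 − 36} = 52617706925494425 · 3^{−35} = 52617706925494425/50031545098999707.
As a reduced fraction: E[X] = 17539235641831475/16677181699666569 ≈ 1.0517.
Is E[X] < 1? NO.
Since E[X] ≥ 1, the first-moment bound is inconclusive at n = 303; it does NOT by itself certify R_3(9) > 303.

E[X] = 17539235641831475/16677181699666569 ≈ 1.0517; E[X] ≥ 1; first-moment method inconclusive here.


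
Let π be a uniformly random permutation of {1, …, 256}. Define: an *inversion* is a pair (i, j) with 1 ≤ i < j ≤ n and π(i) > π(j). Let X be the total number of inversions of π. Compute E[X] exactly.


Write X = Σ X_I over the C(256, 2) = 32640 pairs i < j, with X_I the indicator of one inversion.
There are 32640 indicators.
For each fixed pair i < j, the values π(i) and π(j) are two distinct elements of {1, …, 256} in uniformly random order; by symmetry P[π(i) > π(j)] = 1/2.
By linearity: E[X] = 32640 · (1/2) = C(256, 2) · (1/2) = 32640/2 = 16320 ≈ 16320.000.

E[X] = 16320 = 16320.000.


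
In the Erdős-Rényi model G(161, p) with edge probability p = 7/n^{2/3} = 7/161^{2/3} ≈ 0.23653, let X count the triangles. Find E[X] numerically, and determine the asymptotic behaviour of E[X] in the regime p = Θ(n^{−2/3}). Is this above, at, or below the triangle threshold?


Number of potential triangles: C(161, 3) = 682640.
Each occurs with probability p³ ≈ (0.23653)³ ≈ 1.3232514e-02.
By linearity: E[X] = C(161, 3)·p³ ≈ 682640 · 1.3232514e-02 ≈ 9033.04348.
Since α = 2/3 < 1, p = c/n^{2/3} ≫ 1/n is above the triangle threshold p ~ 1/n. Asymptotically E[X] ~ (c³/6)·n^{3(1−α)} = (7³/6)·n^{1} → ∞; triangles are abundant w.h.p.

E[X] ≈ 9033.04348; in regime p = Θ(1/n^{2/3}) E[X] diverges (above the triangle threshold p ~ 1/n).


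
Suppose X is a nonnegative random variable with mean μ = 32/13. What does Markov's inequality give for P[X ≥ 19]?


μ = E[X] = 32/13, a = 19.
Markov: P[X ≥ 19] ≤ μ/a = (32/13)/19 = 32/247.
Numerically: ≈ 0.130.
(Since a = 19 > μ = 2.462, the bound 32/247 is < 1 and informative.)

P[X ≥ 19] ≤ 32/247 ≈ 0.130.


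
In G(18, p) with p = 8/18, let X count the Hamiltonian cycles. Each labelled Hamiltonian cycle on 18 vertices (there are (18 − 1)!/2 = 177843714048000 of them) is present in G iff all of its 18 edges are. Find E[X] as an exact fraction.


K_18 has (18 − 1)!/2 = 177843714048000 labelled Hamiltonian cycles.
For each such Hamiltonian cycle H, let X_H = 1 if all 18 edges of H are present in G. Then P[X_H = 1] = p^{18} = (4/9)^{18} = 68719476736/150094635296999121.
By linearity of expectation: E[X] = Σ_H E[X_H] = 177843714048000 · p^{18} = 177843714048000 · 68719476736/150094635296999121 = 16764508875398316032000/205891132094649.
Numerically: E[X] ≈ 8.1424e+07.

E[X] = 177843714048000 · (4/9)^{18} = 16764508875398316032000/205891132094649 ≈ 8.1424e+07.


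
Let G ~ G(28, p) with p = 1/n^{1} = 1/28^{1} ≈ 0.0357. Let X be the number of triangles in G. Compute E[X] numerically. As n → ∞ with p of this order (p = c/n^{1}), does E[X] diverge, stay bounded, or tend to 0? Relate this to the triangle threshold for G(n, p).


Number of potential triangles: C(28, 3) = 3276.
Each occurs with probability p³ ≈ (0.0357)³ ≈ 4.55539e-05.
By linearity: E[X] = C(28, 3)·p³ ≈ 3276 · 4.55539e-05 ≈ 0.149.
Here α = 1, so p = 1/n is exactly at the triangle threshold p ~ 1/n. Asymptotically E[X] → c³/6 = 1³/6 = 1/6 ≈ 0.167, a bounded constant. In this regime the triangle count is asymptotically Poisson(c³/6).

E[X] ≈ 0.149; in regime p = Θ(1/n^{1}) E[X] stays bounded (at the triangle threshold p ~ 1/n).


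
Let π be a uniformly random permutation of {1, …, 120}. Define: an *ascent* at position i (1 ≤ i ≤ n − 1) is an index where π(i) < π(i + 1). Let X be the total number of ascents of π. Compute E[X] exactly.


Write X = Σ X_I over i = 1, …, 119, with X_I the indicator of one ascent.
There are 119 indicators.
For each fixed i, the pair (π(i), π(i+1)) is a uniformly random ordered pair of distinct values from {1, …, 120}; by symmetry P[π(i) < π(i+1)] = 1/2.
By linearity: E[X] = 119 · (1/2) = (120 − 1) · (1/2) = 119/2 ≈ 59.500.

E[X] = 119/2 = 59.500.


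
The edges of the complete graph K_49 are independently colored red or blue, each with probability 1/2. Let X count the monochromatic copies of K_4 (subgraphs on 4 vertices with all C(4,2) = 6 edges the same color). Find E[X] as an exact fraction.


Let X = Σ_S X_S over the C(49, 4) = 211876 subsets S of size 4, where X_S = 1 if the K_4 on S is monochromatic.
For a fixed S, the K_4 on S has C(4, 2) = 6 edges. P[all 6 edges red] = (1/2)^6, and likewise for blue, so P[monochromatic] = 2·(1/2)^6 = 2^{1 − 6} = 1/32.
By linearity: E[X] = C(49, 4) · 2^{1 − 6} = 211876 · 1/32 = 52969/8.
Numerically: E[X] ≈ 6621.125.

E[X] = C(49,4)·2^(1−C(4,2)) = 52969/8 ≈ 6621.125.


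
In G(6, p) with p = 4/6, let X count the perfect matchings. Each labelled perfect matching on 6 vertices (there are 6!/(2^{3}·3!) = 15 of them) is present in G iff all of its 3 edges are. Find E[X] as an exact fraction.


K_6 has 6!/(2^{3}·3!) = 15 labelled perfect matchings.
For each such perfect matching H, let X_H = 1 if all 3 edges of H are present in G. Then P[X_H = 1] = p^{3} = (2/3)^{3} = 8/27.
By linearity: E[X] = Σ_H E[X_H] = 15 · p^{3} = 15 · 8/27 = 40/9.
Numerically: E[X] ≈ 4.44.

E[X] = 15 · (2/3)^{3} = 40/9 ≈ 4.44.


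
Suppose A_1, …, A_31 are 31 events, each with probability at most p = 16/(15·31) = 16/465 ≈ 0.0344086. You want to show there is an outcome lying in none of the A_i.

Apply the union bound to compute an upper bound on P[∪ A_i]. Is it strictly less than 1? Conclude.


Union bound: P[∪_{i=1}^{31} A_i] ≤ Σ_i P[A_i] ≤ 31·p = 31·(16/465) = 16/15.
Numerically: 16/15 ≈ 1.0666667.
Is 16/15 < 1? NO.
Since the bound 16/15 is ≥ 1, the union bound is uninformative here; it does NOT by itself certify existence.

31·p = 16/15 ≈ 1.0666667; existence NOT certified by the union bound.


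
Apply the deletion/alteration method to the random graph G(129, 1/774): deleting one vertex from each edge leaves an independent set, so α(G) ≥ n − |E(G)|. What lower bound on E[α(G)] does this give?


E[|E(G)|] = C(129, 2)·p = 8256 · (1/774) = 32/3.
E[α(G)] ≥ n − E[|E(G)|] = 129 − 32/3 = 355/3.
Numerically: ≈ 118.333333.
(This is only a lower bound; the true E[α(G)] may be larger.)

E[α(G)] ≥ 355/3 ≈ 118.333333.


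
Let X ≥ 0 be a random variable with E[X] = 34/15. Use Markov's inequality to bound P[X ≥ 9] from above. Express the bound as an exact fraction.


μ = E[X] = 34/15, a = 9.
Markov: P[X ≥ 9] ≤ μ/a = (34/15)/9 = 34/135.
Numerically: ≈ 0.2519.
(Since a = 9 > μ = 2.2667, the bound 34/135 is < 1 and informative.)

P[X ≥ 9] ≤ 34/135 ≈ 0.2519.


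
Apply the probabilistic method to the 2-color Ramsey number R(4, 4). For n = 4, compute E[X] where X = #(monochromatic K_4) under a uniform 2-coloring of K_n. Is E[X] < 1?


E[X] = C(4, 4) · 2^{1 − 6} = 1 · 2^{−5} = 1/32.
As a reduced fraction: E[X] = 1/32 ≈ 0.0312.
Is E[X] < 1? YES.
Since E[X] < 1, there exists a 2-coloring of K_{4} with no monochromatic K_4; hence R(4, 4) > 4.

E[X] = 1/32 ≈ 0.0312; E[X] < 1, so R(4, 4) > 4.


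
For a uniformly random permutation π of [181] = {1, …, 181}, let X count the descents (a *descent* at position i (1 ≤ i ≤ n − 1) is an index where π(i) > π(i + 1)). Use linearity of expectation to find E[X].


Write X = Σ X_I over i = 1, …, 180, with X_I the indicator of one descent.
There are 180 indicators.
For each fixed i, the pair (π(i), π(i+1)) is a uniformly random ordered pair of distinct values from {1, …, 181}; by symmetry P[π(i) > π(i+1)] = 1/2.
By linearity: E[X] = 180 · (1/2) = (181 − 1) · (1/2) = 90 ≈ 90.000000.

E[X] = 90 = 90.000000.


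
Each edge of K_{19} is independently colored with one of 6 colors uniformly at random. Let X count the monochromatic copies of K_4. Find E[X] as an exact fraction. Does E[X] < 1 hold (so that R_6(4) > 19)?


E[X] = C(19, 4) · 6^{1 − 6} = 3876 · 6^{−5} = 3876/7776.
As a reduced fraction: E[X] = 323/648 ≈ 0.498457.
Is E[X] < 1? YES.
Since E[X] < 1, there exists a 6-coloring of K_{19} with no monochromatic K_4; hence R_6(4) > 19.

E[X] = 323/648 ≈ 0.498457; E[X] < 1, so R_6(4) > 19.


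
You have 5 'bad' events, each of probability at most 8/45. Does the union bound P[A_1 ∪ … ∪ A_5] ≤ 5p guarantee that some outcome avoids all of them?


Union bound: P[∪_{i=1}^{5} A_i] ≤ Σ_i P[A_i] ≤ 5·p = 5·(8/45) = 8/9.
Numerically: 8/9 ≈ 0.8888889.
Is 8/9 < 1? YES.
Since P[∪ A_i] ≤ 8/9 < 1, the complement has P[∩ A_i^c] ≥ 1 − 8/9 = 1/9 > 0, so some outcome avoids every A_i.

5·p = 8/9 ≈ 0.8888889; existence CERTIFIED by the union bound.


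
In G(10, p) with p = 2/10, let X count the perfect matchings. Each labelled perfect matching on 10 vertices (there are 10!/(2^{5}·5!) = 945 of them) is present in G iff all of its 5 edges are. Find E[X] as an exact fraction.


K_10 has 10!/(2^{5}·5!) = 945 labelled perfect matchings.
For each such perfect matching H, let X_H = 1 if all 5 edges of H are present in G. Then P[X_H = 1] = p^{5} = (1/5)^{5} = 1/3125.
By linearity: E[X] = Σ_H E[X_H] = 945 · p^{5} = 945 · 1/3125 = 189/625.
Numerically: E[X] ≈ 0.3024.

E[X] = 945 · (1/5)^{5} = 189/625 ≈ 0.3024.


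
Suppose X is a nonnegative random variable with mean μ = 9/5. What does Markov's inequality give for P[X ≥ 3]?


μ = E[X] = 9/5, a = 3.
Markov: P[X ≥ 3] ≤ μ/a = (9/5)/3 = 3/5.
Numerically: ≈ 0.600.
(Since a = 3 > μ = 1.800, the bound 3/5 is < 1 and informative.)

P[X ≥ 3] ≤ 3/5 ≈ 0.600.


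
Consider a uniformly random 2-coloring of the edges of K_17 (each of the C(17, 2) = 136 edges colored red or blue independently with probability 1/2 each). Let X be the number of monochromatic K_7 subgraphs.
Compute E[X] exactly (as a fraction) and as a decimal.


Let X = Σ_S X_S over the C(17, 7) = 19448 subsets S of size 7, where X_S = 1 if the K_7 on S is monochromatic.
For a fixed S, the K_7 on S has C(7, 2) = 21 edges. P[all 21 edges red] = (1/2)^21, and likewise for blue, so P[monochromatic] = 2·(1/2)^21 = 2^{1 − 21} = 1/1048576.
By linearity of expectation: E[X] = C(17, 7) · 2^{1 − 21} = 19448 · 1/1048576 = 2431/131072.
Numerically: E[X] ≈ 0.0185.

E[X] = C(17,7)·2^(1−C(7,2)) = 2431/131072 ≈ 0.0185.


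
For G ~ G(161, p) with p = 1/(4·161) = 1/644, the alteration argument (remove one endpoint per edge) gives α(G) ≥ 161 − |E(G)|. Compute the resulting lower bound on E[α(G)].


E[|E(G)|] = C(161, 2)·p = 12880 · (1/644) = 20.
E[α(G)] ≥ n − E[|E(G)|] = 161 − 20 = 141.
Numerically: ≈ 141.000000.
(This is only a lower bound; the true E[α(G)] may be larger.)

E[α(G)] ≥ 141 ≈ 141.000000.


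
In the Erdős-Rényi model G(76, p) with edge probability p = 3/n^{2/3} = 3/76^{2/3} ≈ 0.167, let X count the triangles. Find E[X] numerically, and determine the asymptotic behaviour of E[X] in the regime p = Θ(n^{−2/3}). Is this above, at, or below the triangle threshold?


Number of potential triangles: C(76, 3) = 70300.
Each occurs with probability p³ ≈ (0.167)³ ≈ 4.67452e-03.
By linearity: E[X] = C(76, 3)·p³ ≈ 70300 · 4.67452e-03 ≈ 328.618.
Since α = 2/3 < 1, p = c/n^{2/3} ≫ 1/n is above the triangle threshold p ~ 1/n. Asymptotically E[X] ~ (c³/6)·n^{3(1−α)} = (3³/6)·n^{1} → ∞; triangles are abundant w.h.p.

E[X] ≈ 328.618; in regime p = Θ(1/n^{2/3}) E[X] diverges (above the triangle threshold p ~ 1/n).


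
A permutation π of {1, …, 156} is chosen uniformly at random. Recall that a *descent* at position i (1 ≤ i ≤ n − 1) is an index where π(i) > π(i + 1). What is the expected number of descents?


Write X = Σ X_I over i = 1, …, 155, with X_I the indicator of one descent.
There are 155 indicators.
For each fixed i, the pair (π(i), π(i+1)) is a uniformly random ordered pair of distinct values from {1, …, 156}; by symmetry P[π(i) > π(i+1)] = 1/2.
By linearity: E[X] = 155 · (1/2) = (156 − 1) · (1/2) = 155/2 ≈ 77.50000.

E[X] = 155/2 = 77.50000.


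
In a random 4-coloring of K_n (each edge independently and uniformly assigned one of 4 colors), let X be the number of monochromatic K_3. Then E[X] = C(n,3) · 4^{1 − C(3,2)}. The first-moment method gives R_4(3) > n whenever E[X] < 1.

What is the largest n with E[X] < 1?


We need C(n, 3) · 4^{1 − 3} < 1, i.e. C(n, 3) < 4^{3 − 1} = 16.
Check values of n near the boundary:
  n = 4: C(4, 3) = 4; 4 < 16? YES
  n = 5: C(5, 3) = 10; 10 < 16? YES
  n = 6: C(6, 3) = 20; 20 < 16? NO
The largest n with C(n, 3) < 16 is n = 5 (where E[X] = 5/8 ≈ 0.62500). Hence R_4(3) > 5, i.e. R_4(3) ≥ 6.

Largest n = 5; hence R_4(3) > 5.


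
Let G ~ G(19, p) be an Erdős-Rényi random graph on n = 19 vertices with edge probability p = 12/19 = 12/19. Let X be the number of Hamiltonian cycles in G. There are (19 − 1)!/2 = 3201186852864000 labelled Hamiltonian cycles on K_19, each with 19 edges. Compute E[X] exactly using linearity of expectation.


K_19 has (19 − 1)!/2 = 3201186852864000 labelled Hamiltonian cycles.
For each such Hamiltonian cycle H, let X_H = 1 if all 19 edges of H are present in G. Then P[X_H = 1] = p^{19} = (12/19)^{19} = 319479999370622926848/1978419655660313589123979.
By linearity: E[X] = Σ_H E[X_H] = 3201186852864000 · p^{19} = 3201186852864000 · 319479999370622926848/1978419655660313589123979 = 1022715173738237107931793611292672000/1978419655660313589123979.
Numerically: E[X] ≈ 5.1694e+11.

E[X] = 3201186852864000 · (12/19)^{19} = 1022715173738237107931793611292672000/1978419655660313589123979 ≈ 5.1694e+11.
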